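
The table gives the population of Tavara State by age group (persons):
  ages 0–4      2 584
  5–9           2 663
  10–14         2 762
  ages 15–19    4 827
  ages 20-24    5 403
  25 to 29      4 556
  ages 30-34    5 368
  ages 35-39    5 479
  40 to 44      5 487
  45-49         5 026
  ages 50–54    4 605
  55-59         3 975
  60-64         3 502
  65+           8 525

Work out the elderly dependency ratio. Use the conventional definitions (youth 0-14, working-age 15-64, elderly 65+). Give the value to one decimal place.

Old-age dependency ratio: 17.7

0–14: 2 584 + 2 663 + 2 762 = 8 009
15–64: 4 827 + 5 403 + 4 556 + 5 368 + 5 479 + 5 487 + 5 026 + 4 605 + 3 975 + 3 502 = 48 228
65+: 8 525
Old-age dependency ratio = 8 525 / 48 228 × 100 = 17.7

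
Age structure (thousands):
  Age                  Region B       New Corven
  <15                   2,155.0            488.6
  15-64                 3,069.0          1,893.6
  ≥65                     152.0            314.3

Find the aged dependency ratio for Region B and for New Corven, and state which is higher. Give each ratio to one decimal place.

Region B: 5.0
New Corven: 16.6
Higher: New Corven

Region B: 152.0 / 3,069.0 × 100 = 5.0
New Corven: 314.3 / 1,893.6 × 100 = 16.6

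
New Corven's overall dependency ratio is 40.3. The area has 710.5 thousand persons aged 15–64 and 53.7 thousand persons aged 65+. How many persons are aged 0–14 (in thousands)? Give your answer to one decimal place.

Total dependency ratio = (youth + elderly) / working-age × 100
40.3 = (Y + 53.7) / 710.5 × 100
⇒ 232.6

Aged 0–14: 232.6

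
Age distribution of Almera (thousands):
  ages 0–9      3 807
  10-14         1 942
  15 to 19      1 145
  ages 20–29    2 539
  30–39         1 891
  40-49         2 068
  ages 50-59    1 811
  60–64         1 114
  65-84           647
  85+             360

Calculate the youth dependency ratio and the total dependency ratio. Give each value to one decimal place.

Youth dependency ratio: 54.4
Total dependency ratio: 63.9

0–14: 3 807 + 1 942 = 5 749
15–64: 1 145 + 2 539 + 1 891 + 2 068 + 1 811 + 1 114 = 10 568
65+: 647 + 360 = 1 007
Youth dependency ratio = 5 749 / 10 568 × 100 = 54.4
Total dependency ratio = (5 749 + 1 007) / 10 568 × 100 = 6 756 / 10 568 × 100 = 63.9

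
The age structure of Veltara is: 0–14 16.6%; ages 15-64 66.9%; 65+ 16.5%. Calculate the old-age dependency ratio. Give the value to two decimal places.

Old-age dependency ratio = 16.5 / 66.9 × 100 = 24.66

Old-age dependency ratio: 24.66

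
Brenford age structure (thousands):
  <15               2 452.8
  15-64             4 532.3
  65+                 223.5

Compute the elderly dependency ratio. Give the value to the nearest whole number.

Old-age dependency ratio: 5

Old-age dependency ratio = 223.5 / 4 532.3 × 100 = 5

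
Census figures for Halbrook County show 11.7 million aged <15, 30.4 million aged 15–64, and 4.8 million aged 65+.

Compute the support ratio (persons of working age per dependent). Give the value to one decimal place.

Support ratio: 1.8

Support ratio = 30.4 / (11.7 + 4.8) = 30.4 / 16.5 = 1.8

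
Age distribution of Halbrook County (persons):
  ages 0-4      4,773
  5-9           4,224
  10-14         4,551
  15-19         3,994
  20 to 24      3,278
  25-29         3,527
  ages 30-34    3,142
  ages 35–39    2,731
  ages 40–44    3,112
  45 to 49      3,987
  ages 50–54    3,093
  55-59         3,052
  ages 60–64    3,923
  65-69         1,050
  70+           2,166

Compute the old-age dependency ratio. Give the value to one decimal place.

Old-age dependency ratio: 9.5

0–14: 4,773 + 4,224 + 4,551 = 13,548
15–64: 3,994 + 3,278 + 3,527 + 3,142 + 2,731 + 3,112 + 3,987 + 3,093 + 3,052 + 3,923 = 33,839
65+: 1,050 + 2,166 = 3,216
Old-age dependency ratio = 3,216 / 33,839 × 100 = 9.5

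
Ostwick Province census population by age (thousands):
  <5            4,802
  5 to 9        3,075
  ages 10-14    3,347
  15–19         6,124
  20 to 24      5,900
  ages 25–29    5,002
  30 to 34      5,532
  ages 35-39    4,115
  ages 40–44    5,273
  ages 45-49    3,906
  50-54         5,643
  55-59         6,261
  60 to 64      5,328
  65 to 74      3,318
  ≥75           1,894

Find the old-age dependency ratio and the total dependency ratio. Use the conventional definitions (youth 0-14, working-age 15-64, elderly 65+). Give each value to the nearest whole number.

0–14: 4,802 + 3,075 + 3,347 = 11,224
15–64: 6,124 + 5,900 + 5,002 + 5,532 + 4,115 + 5,273 + 3,906 + 5,643 + 6,261 + 5,328 = 53,084
65+: 3,318 + 1,894 = 5,212
Old-age dependency ratio = 5,212 / 53,084 × 100 = 10
Total dependency ratio = (11,224 + 5,212) / 53,084 × 100 = 16,436 / 53,084 × 100 = 31

Old-age dependency ratio: 10
Total dependency ratio: 31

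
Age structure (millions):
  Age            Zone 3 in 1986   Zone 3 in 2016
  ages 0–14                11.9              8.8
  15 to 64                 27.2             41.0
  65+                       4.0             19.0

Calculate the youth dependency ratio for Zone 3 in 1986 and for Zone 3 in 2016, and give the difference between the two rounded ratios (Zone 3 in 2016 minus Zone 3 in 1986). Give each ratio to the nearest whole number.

Zone 3 in 1986: 44
Zone 3 in 2016: 21
Difference: -23

Zone 3 in 1986: 11.9 / 27.2 × 100 = 44
Zone 3 in 2016: 8.8 / 41.0 × 100 = 21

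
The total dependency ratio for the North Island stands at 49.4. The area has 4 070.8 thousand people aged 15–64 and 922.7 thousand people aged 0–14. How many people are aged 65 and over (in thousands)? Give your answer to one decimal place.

Total dependency ratio = (youth + elderly) / working-age × 100
49.4 = (922.7 + E) / 4 070.8 × 100
⇒ 1 088.3

Aged 65 and over: 1 088.3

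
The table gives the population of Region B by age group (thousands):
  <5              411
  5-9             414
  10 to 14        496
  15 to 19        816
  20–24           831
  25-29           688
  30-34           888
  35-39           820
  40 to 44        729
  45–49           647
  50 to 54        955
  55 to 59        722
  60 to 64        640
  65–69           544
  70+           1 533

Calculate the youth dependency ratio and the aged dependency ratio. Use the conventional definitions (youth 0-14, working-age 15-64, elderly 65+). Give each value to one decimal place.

Youth dependency ratio: 17.1
Old-age dependency ratio: 26.8

0–14: 411 + 414 + 496 = 1 321
15–64: 816 + 831 + 688 + 888 + 820 + 729 + 647 + 955 + 722 + 640 = 7 736
65+: 544 + 1 533 = 2 077
Youth dependency ratio = 1 321 / 7 736 × 100 = 17.1
Old-age dependency ratio = 2 077 / 7 736 × 100 = 26.8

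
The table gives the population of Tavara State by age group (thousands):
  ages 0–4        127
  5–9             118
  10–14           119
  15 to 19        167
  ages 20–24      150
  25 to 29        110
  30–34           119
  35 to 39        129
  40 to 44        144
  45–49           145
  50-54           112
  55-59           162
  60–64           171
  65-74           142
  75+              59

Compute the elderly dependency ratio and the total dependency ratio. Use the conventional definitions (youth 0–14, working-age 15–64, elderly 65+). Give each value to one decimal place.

0–14: 127 + 118 + 119 = 364
15–64: 167 + 150 + 110 + 119 + 129 + 144 + 145 + 112 + 162 + 171 = 1409
65+: 142 + 59 = 201
Old-age dependency ratio = 201 / 1409 × 100 = 14.3
Total dependency ratio = (364 + 201) / 1409 × 100 = 565 / 1409 × 100 = 40.1

Old-age dependency ratio: 14.3
Total dependency ratio: 40.1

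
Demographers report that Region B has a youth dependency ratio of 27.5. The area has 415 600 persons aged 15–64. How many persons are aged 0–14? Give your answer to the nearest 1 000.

Youth dependency ratio = youth / working-age × 100
27.5 = Y / 415 600 × 100
⇒ 114 000

Aged 0–14: 114 000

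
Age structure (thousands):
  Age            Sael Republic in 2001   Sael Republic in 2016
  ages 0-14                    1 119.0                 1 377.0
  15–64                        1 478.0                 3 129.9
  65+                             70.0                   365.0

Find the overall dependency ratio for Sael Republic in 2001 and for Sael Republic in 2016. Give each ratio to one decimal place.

Sael Republic in 2001: (1 119.0 + 70.0) / 1 478.0 × 100 = 1 189.0 / 1 478.0 × 100 = 80.4
Sael Republic in 2016: (1 377.0 + 365.0) / 3 129.9 × 100 = 1 742.0 / 3 129.9 × 100 = 55.7

Sael Republic in 2001: 80.4
Sael Republic in 2016: 55.7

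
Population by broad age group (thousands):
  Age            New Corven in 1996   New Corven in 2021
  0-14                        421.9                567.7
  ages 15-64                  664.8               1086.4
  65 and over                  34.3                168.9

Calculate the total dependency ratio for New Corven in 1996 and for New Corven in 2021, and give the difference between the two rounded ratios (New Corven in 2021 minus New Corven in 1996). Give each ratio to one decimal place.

New Corven in 1996: (421.9 + 34.3) / 664.8 × 100 = 456.2 / 664.8 × 100 = 68.6
New Corven in 2021: (567.7 + 168.9) / 1086.4 × 100 = 736.6 / 1086.4 × 100 = 67.8

New Corven in 1996: 68.6
New Corven in 2021: 67.8
Difference: -0.8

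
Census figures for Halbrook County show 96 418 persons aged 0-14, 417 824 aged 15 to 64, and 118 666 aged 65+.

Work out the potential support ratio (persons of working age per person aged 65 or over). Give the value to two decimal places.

Potential support ratio: 3.52

Potential support ratio = 417 824 / 118 666 = 3.52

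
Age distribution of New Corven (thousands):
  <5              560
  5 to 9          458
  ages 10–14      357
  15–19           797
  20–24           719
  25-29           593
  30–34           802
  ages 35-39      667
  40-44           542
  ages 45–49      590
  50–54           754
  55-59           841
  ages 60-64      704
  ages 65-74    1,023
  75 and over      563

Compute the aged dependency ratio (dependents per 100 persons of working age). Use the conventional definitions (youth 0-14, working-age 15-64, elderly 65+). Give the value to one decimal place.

Old-age dependency ratio: 22.6

0–14: 560 + 458 + 357 = 1,375
15–64: 797 + 719 + 593 + 802 + 667 + 542 + 590 + 754 + 841 + 704 = 7,009
65+: 1,023 + 563 = 1,586
Old-age dependency ratio = 1,586 / 7,009 × 100 = 22.6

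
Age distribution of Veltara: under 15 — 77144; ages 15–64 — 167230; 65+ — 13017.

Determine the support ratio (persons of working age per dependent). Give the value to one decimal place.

Support ratio = 167230 / (77144 + 13017) = 167230 / 90161 = 1.9

Support ratio: 1.9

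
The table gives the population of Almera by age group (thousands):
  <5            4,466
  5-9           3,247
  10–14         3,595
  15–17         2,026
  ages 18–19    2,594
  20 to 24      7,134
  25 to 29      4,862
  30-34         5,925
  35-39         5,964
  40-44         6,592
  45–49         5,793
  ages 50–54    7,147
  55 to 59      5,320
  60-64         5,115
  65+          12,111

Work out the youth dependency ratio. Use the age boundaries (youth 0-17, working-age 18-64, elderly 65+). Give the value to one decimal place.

0–17: 4,466 + 3,247 + 3,595 + 2,026 = 13,334
18–64: 2,594 + 7,134 + 4,862 + 5,925 + 5,964 + 6,592 + 5,793 + 7,147 + 5,320 + 5,115 = 56,446
65+: 12,111
Youth dependency ratio = 13,334 / 56,446 × 100 = 23.6

Youth dependency ratio: 23.6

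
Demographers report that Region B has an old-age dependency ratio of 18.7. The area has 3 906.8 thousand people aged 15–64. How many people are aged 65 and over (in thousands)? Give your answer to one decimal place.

Old-age dependency ratio = elderly / working-age × 100
18.7 = E / 3 906.8 × 100
⇒ 730.6

Aged 65 and over: 730.6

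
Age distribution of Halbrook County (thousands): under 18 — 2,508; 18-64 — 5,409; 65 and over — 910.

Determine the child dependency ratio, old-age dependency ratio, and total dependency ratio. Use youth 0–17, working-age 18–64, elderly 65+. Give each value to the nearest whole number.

Youth dependency ratio: 46
Old-age dependency ratio: 17
Total dependency ratio: 63

Youth dependency ratio = 2,508 / 5,409 × 100 = 46
Old-age dependency ratio = 910 / 5,409 × 100 = 17
Total dependency ratio = (2,508 + 910) / 5,409 × 100 = 3,418 / 5,409 × 100 = 63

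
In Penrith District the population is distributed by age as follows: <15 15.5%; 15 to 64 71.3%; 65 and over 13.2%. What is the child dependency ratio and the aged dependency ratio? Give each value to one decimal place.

Youth dependency ratio = 15.5 / 71.3 × 100 = 21.7
Old-age dependency ratio = 13.2 / 71.3 × 100 = 18.5

Youth dependency ratio: 21.7
Old-age dependency ratio: 18.5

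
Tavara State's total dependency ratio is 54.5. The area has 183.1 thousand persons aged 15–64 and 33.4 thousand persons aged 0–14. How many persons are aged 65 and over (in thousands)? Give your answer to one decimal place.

Aged 65 and over: 66.4

Total dependency ratio = (youth + elderly) / working-age × 100
54.5 = (33.4 + E) / 183.1 × 100
⇒ 66.4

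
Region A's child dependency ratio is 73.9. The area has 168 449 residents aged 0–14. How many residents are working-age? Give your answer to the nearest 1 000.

Youth dependency ratio = youth / working-age × 100
73.9 = 168 449 / W × 100
⇒ 228 000

Working-age: 228 000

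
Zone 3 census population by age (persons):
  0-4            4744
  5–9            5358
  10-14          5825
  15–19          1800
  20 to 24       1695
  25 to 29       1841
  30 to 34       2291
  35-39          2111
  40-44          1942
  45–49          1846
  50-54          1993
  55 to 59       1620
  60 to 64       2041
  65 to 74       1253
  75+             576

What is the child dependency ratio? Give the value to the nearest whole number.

0–14: 4744 + 5358 + 5825 = 15927
15–64: 1800 + 1695 + 1841 + 2291 + 2111 + 1942 + 1846 + 1993 + 1620 + 2041 = 19180
65+: 1253 + 576 = 1829
Youth dependency ratio = 15927 / 19180 × 100 = 83

Youth dependency ratio: 83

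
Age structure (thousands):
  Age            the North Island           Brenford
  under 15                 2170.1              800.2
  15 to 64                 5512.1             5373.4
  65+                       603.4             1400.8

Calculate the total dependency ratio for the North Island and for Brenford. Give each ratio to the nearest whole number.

the North Island: 50
Brenford: 41

the North Island: (2170.1 + 603.4) / 5512.1 × 100 = 2773.5 / 5512.1 × 100 = 50
Brenford: (800.2 + 1400.8) / 5373.4 × 100 = 2201.0 / 5373.4 × 100 = 41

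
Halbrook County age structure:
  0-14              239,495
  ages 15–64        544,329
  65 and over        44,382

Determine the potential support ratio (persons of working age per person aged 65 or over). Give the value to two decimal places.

Potential support ratio = 544,329 / 44,382 = 12.26

Potential support ratio: 12.26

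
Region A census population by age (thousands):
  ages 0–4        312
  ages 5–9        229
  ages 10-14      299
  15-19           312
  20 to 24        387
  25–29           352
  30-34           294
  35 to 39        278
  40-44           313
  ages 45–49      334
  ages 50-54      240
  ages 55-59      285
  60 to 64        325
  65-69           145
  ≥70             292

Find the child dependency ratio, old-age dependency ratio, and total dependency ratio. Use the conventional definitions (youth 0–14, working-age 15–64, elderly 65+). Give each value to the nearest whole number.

0–14: 312 + 229 + 299 = 840
15–64: 312 + 387 + 352 + 294 + 278 + 313 + 334 + 240 + 285 + 325 = 3120
65+: 145 + 292 = 437
Youth dependency ratio = 840 / 3120 × 100 = 27
Old-age dependency ratio = 437 / 3120 × 100 = 14
Total dependency ratio = (840 + 437) / 3120 × 100 = 1277 / 3120 × 100 = 41

Youth dependency ratio: 27
Old-age dependency ratio: 14
Total dependency ratio: 41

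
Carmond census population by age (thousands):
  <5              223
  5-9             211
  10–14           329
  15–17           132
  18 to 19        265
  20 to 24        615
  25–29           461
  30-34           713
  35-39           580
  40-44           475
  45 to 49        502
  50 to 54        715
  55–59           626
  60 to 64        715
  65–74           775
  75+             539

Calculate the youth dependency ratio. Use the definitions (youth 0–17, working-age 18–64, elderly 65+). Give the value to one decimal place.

Youth dependency ratio: 15.8

0–17: 223 + 211 + 329 + 132 = 895
18–64: 265 + 615 + 461 + 713 + 580 + 475 + 502 + 715 + 626 + 715 = 5 667
65+: 775 + 539 = 1 314
Youth dependency ratio = 895 / 5 667 × 100 = 15.8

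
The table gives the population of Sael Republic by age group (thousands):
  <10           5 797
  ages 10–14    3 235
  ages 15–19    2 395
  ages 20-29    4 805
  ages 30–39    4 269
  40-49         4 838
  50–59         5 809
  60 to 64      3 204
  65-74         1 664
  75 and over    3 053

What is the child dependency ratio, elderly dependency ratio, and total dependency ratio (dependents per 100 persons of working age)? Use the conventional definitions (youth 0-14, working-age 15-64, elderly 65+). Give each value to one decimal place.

0–14: 5 797 + 3 235 = 9 032
15–64: 2 395 + 4 805 + 4 269 + 4 838 + 5 809 + 3 204 = 25 320
65+: 1 664 + 3 053 = 4 717
Youth dependency ratio = 9 032 / 25 320 × 100 = 35.7
Old-age dependency ratio = 4 717 / 25 320 × 100 = 18.6
Total dependency ratio = (9 032 + 4 717) / 25 320 × 100 = 13 749 / 25 320 × 100 = 54.3

Youth dependency ratio: 35.7
Old-age dependency ratio: 18.6
Total dependency ratio: 54.3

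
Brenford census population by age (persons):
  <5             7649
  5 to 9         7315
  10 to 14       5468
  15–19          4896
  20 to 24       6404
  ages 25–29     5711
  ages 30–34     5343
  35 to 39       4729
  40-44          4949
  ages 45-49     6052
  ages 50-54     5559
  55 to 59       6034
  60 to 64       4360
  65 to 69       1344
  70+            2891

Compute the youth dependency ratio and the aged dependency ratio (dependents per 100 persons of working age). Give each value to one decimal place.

Youth dependency ratio: 37.8
Old-age dependency ratio: 7.8

0–14: 7649 + 7315 + 5468 = 20432
15–64: 4896 + 6404 + 5711 + 5343 + 4729 + 4949 + 6052 + 5559 + 6034 + 4360 = 54037
65+: 1344 + 2891 = 4235
Youth dependency ratio = 20432 / 54037 × 100 = 37.8
Old-age dependency ratio = 4235 / 54037 × 100 = 7.8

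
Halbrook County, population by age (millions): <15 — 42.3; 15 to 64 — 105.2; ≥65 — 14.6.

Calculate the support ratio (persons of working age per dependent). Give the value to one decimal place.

Support ratio: 1.8

Support ratio = 105.2 / (42.3 + 14.6) = 105.2 / 56.9 = 1.8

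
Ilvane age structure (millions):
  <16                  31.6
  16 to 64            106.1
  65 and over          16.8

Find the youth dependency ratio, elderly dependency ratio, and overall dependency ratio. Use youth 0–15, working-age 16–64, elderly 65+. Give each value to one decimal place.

Youth dependency ratio = 31.6 / 106.1 × 100 = 29.8
Old-age dependency ratio = 16.8 / 106.1 × 100 = 15.8
Total dependency ratio = (31.6 + 16.8) / 106.1 × 100 = 48.4 / 106.1 × 100 = 45.6

Youth dependency ratio: 29.8
Old-age dependency ratio: 15.8
Total dependency ratio: 45.6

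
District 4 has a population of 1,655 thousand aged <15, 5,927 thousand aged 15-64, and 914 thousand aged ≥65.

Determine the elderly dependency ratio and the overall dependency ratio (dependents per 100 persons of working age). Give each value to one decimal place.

Old-age dependency ratio: 15.4
Total dependency ratio: 43.3

Old-age dependency ratio = 914 / 5,927 × 100 = 15.4
Total dependency ratio = (1,655 + 914) / 5,927 × 100 = 2,569 / 5,927 × 100 = 43.3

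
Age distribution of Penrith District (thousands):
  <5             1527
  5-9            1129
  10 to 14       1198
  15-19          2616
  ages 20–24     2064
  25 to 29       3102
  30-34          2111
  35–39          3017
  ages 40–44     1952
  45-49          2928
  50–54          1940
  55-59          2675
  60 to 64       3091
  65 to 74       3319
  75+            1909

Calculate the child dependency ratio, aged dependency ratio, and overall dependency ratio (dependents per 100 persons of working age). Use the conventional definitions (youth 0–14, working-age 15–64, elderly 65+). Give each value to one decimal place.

0–14: 1527 + 1129 + 1198 = 3854
15–64: 2616 + 2064 + 3102 + 2111 + 3017 + 1952 + 2928 + 1940 + 2675 + 3091 = 25496
65+: 3319 + 1909 = 5228
Youth dependency ratio = 3854 / 25496 × 100 = 15.1
Old-age dependency ratio = 5228 / 25496 × 100 = 20.5
Total dependency ratio = (3854 + 5228) / 25496 × 100 = 9082 / 25496 × 100 = 35.6

Youth dependency ratio: 15.1
Old-age dependency ratio: 20.5
Total dependency ratio: 35.6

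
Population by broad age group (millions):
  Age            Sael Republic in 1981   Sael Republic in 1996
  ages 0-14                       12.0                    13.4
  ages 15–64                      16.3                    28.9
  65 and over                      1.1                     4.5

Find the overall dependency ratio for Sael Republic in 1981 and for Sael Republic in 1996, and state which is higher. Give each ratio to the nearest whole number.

Sael Republic in 1981: 80
Sael Republic in 1996: 62
Higher: Sael Republic in 1981

Sael Republic in 1981: (12.0 + 1.1) / 16.3 × 100 = 13.1 / 16.3 × 100 = 80
Sael Republic in 1996: (13.4 + 4.5) / 28.9 × 100 = 17.9 / 28.9 × 100 = 62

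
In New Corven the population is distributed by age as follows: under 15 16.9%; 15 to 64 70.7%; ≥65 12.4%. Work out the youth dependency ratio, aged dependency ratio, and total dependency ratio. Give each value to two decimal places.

Youth dependency ratio = 16.9 / 70.7 × 100 = 23.90
Old-age dependency ratio = 12.4 / 70.7 × 100 = 17.54
Total dependency ratio = (16.9 + 12.4) / 70.7 × 100 = 29.3 / 70.7 × 100 = 41.44

Youth dependency ratio: 23.90
Old-age dependency ratio: 17.54
Total dependency ratio: 41.44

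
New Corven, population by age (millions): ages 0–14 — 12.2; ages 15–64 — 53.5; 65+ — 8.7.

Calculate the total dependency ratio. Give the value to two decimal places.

Total dependency ratio = (12.2 + 8.7) / 53.5 × 100 = 20.9 / 53.5 × 100 = 39.07

Total dependency ratio: 39.07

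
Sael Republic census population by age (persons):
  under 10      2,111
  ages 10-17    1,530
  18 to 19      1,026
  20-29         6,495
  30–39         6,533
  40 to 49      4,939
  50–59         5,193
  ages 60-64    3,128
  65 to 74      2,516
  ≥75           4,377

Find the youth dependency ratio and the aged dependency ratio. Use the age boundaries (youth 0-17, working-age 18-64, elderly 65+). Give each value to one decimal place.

0–17: 2,111 + 1,530 = 3,641
18–64: 1,026 + 6,495 + 6,533 + 4,939 + 5,193 + 3,128 = 27,314
65+: 2,516 + 4,377 = 6,893
Youth dependency ratio = 3,641 / 27,314 × 100 = 13.3
Old-age dependency ratio = 6,893 / 27,314 × 100 = 25.2

Youth dependency ratio: 13.3
Old-age dependency ratio: 25.2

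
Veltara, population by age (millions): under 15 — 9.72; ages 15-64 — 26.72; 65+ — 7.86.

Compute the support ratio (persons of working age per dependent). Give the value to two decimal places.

Support ratio: 1.52

Support ratio = 26.72 / (9.72 + 7.86) = 26.72 / 17.58 = 1.52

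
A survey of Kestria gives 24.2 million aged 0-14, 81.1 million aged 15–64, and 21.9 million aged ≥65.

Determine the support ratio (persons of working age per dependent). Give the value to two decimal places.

Support ratio = 81.1 / (24.2 + 21.9) = 81.1 / 46.1 = 1.76

Support ratio: 1.76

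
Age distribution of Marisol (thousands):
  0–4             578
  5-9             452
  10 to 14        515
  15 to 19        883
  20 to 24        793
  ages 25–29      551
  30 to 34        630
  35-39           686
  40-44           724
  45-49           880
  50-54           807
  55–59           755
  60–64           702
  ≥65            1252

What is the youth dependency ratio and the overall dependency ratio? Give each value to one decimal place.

Youth dependency ratio: 20.8
Total dependency ratio: 37.7

0–14: 578 + 452 + 515 = 1545
15–64: 883 + 793 + 551 + 630 + 686 + 724 + 880 + 807 + 755 + 702 = 7411
65+: 1252
Youth dependency ratio = 1545 / 7411 × 100 = 20.8
Total dependency ratio = (1545 + 1252) / 7411 × 100 = 2797 / 7411 × 100 = 37.7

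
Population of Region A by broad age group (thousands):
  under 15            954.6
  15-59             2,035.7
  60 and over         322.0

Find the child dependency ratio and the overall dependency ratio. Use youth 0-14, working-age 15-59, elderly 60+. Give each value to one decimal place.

Youth dependency ratio = 954.6 / 2,035.7 × 100 = 46.9
Total dependency ratio = (954.6 + 322.0) / 2,035.7 × 100 = 1,276.6 / 2,035.7 × 100 = 62.7

Youth dependency ratio: 46.9
Total dependency ratio: 62.7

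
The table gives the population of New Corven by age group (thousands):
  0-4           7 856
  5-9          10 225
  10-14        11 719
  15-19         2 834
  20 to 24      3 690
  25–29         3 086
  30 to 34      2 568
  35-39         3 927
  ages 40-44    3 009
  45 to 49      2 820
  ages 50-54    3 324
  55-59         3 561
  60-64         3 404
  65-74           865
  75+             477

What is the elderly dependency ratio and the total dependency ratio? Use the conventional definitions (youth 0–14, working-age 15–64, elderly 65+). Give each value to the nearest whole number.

0–14: 7 856 + 10 225 + 11 719 = 29 800
15–64: 2 834 + 3 690 + 3 086 + 2 568 + 3 927 + 3 009 + 2 820 + 3 324 + 3 561 + 3 404 = 32 223
65+: 865 + 477 = 1 342
Old-age dependency ratio = 1 342 / 32 223 × 100 = 4
Total dependency ratio = (29 800 + 1 342) / 32 223 × 100 = 31 142 / 32 223 × 100 = 97

Old-age dependency ratio: 4
Total dependency ratio: 97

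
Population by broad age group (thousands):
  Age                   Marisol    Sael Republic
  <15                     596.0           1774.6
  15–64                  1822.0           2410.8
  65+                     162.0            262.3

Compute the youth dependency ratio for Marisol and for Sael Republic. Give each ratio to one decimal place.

Marisol: 596.0 / 1822.0 × 100 = 32.7
Sael Republic: 1774.6 / 2410.8 × 100 = 73.6

Marisol: 32.7
Sael Republic: 73.6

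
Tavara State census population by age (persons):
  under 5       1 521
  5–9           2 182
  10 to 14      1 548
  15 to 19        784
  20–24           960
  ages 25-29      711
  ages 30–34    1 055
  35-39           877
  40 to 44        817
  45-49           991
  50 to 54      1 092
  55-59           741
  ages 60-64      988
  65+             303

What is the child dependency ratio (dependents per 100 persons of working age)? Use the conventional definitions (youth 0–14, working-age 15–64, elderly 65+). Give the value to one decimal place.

0–14: 1 521 + 2 182 + 1 548 = 5 251
15–64: 784 + 960 + 711 + 1 055 + 877 + 817 + 991 + 1 092 + 741 + 988 = 9 016
65+: 303
Youth dependency ratio = 5 251 / 9 016 × 100 = 58.2

Youth dependency ratio: 58.2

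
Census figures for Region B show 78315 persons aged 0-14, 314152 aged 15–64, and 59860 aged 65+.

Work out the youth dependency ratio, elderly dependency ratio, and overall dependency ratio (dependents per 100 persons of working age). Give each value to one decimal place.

Youth dependency ratio = 78315 / 314152 × 100 = 24.9
Old-age dependency ratio = 59860 / 314152 × 100 = 19.1
Total dependency ratio = (78315 + 59860) / 314152 × 100 = 138175 / 314152 × 100 = 44.0

Youth dependency ratio: 24.9
Old-age dependency ratio: 19.1
Total dependency ratio: 44.0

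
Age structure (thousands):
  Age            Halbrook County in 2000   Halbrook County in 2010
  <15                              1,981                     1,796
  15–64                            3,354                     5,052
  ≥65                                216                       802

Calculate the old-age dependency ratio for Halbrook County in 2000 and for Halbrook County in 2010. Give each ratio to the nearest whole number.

Halbrook County in 2000: 6
Halbrook County in 2010: 16

Halbrook County in 2000: 216 / 3,354 × 100 = 6
Halbrook County in 2010: 802 / 5,052 × 100 = 16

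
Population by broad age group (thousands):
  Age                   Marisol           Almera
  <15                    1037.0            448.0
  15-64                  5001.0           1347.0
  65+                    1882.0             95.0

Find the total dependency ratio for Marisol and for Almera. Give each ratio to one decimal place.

Marisol: 58.4
Almera: 40.3

Marisol: (1037.0 + 1882.0) / 5001.0 × 100 = 2919.0 / 5001.0 × 100 = 58.4
Almera: (448.0 + 95.0) / 1347.0 × 100 = 543.0 / 1347.0 × 100 = 40.3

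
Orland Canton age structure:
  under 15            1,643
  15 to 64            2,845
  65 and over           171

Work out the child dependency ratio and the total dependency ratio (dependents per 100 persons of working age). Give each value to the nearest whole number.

Youth dependency ratio = 1,643 / 2,845 × 100 = 58
Total dependency ratio = (1,643 + 171) / 2,845 × 100 = 1,814 / 2,845 × 100 = 64

Youth dependency ratio: 58
Total dependency ratio: 64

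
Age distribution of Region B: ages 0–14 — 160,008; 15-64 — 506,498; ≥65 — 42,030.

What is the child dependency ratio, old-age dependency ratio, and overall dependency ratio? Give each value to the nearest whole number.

Youth dependency ratio = 160,008 / 506,498 × 100 = 32
Old-age dependency ratio = 42,030 / 506,498 × 100 = 8
Total dependency ratio = (160,008 + 42,030) / 506,498 × 100 = 202,038 / 506,498 × 100 = 40

Youth dependency ratio: 32
Old-age dependency ratio: 8
Total dependency ratio: 40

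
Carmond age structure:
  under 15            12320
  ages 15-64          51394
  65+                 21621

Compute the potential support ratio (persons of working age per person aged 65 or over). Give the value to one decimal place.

Potential support ratio: 2.4

Potential support ratio = 51394 / 21621 = 2.4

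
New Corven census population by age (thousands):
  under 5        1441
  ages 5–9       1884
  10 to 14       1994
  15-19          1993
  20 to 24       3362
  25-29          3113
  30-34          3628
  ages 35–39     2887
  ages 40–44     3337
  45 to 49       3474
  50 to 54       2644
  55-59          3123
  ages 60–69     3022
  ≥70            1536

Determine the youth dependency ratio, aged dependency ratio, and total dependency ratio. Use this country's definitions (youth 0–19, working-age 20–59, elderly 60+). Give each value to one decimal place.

Youth dependency ratio: 28.6
Old-age dependency ratio: 17.8
Total dependency ratio: 46.4

0–19: 1441 + 1884 + 1994 + 1993 = 7312
20–59: 3362 + 3113 + 3628 + 2887 + 3337 + 3474 + 2644 + 3123 = 25568
60+: 3022 + 1536 = 4558
Youth dependency ratio = 7312 / 25568 × 100 = 28.6
Old-age dependency ratio = 4558 / 25568 × 100 = 17.8
Total dependency ratio = (7312 + 4558) / 25568 × 100 = 11870 / 25568 × 100 = 46.4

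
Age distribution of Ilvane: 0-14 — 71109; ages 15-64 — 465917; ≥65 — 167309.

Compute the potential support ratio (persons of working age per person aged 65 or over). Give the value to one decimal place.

Potential support ratio: 2.8

Potential support ratio = 465917 / 167309 = 2.8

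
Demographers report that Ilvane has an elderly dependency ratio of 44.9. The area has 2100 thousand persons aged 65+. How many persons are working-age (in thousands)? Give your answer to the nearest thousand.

Working-age: 4677

Old-age dependency ratio = elderly / working-age × 100
44.9 = 2100 / W × 100
⇒ 4677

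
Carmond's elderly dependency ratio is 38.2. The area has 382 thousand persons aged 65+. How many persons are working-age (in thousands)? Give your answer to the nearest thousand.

Old-age dependency ratio = elderly / working-age × 100
38.2 = 382 / W × 100
⇒ 1,000

Working-age: 1,000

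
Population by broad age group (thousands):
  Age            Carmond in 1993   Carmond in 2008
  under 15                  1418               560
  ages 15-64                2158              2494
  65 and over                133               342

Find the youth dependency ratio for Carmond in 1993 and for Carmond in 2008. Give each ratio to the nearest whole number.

Carmond in 1993: 1418 / 2158 × 100 = 66
Carmond in 2008: 560 / 2494 × 100 = 22

Carmond in 1993: 66
Carmond in 2008: 22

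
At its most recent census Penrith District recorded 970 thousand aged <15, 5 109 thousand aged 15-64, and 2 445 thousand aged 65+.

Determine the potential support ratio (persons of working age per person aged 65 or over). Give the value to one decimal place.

Potential support ratio = 5 109 / 2 445 = 2.1

Potential support ratio: 2.1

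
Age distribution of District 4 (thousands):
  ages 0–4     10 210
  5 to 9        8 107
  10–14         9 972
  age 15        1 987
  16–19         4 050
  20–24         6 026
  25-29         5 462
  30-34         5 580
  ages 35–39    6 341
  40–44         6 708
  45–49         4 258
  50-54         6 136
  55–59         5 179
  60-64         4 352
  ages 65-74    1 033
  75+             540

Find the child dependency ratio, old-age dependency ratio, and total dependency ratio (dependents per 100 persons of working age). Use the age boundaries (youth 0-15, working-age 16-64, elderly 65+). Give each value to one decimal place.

Youth dependency ratio: 56.0
Old-age dependency ratio: 2.9
Total dependency ratio: 58.9

0–15: 10 210 + 8 107 + 9 972 + 1 987 = 30 276
16–64: 4 050 + 6 026 + 5 462 + 5 580 + 6 341 + 6 708 + 4 258 + 6 136 + 5 179 + 4 352 = 54 092
65+: 1 033 + 540 = 1 573
Youth dependency ratio = 30 276 / 54 092 × 100 = 56.0
Old-age dependency ratio = 1 573 / 54 092 × 100 = 2.9
Total dependency ratio = (30 276 + 1 573) / 54 092 × 100 = 31 849 / 54 092 × 100 = 58.9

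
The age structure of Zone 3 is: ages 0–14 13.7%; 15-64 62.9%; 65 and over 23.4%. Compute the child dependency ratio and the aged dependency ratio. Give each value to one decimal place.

Youth dependency ratio: 21.8
Old-age dependency ratio: 37.2

Youth dependency ratio = 13.7 / 62.9 × 100 = 21.8
Old-age dependency ratio = 23.4 / 62.9 × 100 = 37.2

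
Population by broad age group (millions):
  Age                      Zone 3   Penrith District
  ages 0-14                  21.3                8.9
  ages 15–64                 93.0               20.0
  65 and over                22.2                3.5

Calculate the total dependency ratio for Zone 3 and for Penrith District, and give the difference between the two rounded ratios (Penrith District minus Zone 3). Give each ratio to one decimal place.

Zone 3: (21.3 + 22.2) / 93.0 × 100 = 43.5 / 93.0 × 100 = 46.8
Penrith District: (8.9 + 3.5) / 20.0 × 100 = 12.4 / 20.0 × 100 = 62.0

Zone 3: 46.8
Penrith District: 62.0
Difference: +15.2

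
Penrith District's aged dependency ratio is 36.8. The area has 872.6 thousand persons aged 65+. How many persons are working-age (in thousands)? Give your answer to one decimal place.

Old-age dependency ratio = elderly / working-age × 100
36.8 = 872.6 / W × 100
⇒ 2 371.2

Working-age: 2 371.2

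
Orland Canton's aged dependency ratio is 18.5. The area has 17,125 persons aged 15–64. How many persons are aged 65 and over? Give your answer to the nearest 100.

Aged 65 and over: 3,200

Old-age dependency ratio = elderly / working-age × 100
18.5 = E / 17,125 × 100
⇒ 3,200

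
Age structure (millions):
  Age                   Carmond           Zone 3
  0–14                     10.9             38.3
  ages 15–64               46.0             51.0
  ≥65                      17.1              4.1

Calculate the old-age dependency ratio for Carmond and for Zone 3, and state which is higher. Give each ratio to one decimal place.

Carmond: 37.2
Zone 3: 8.0
Higher: Carmond

Carmond: 17.1 / 46.0 × 100 = 37.2
Zone 3: 4.1 / 51.0 × 100 = 8.0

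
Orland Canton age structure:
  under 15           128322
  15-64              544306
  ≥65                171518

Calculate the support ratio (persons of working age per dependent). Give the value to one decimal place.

Support ratio = 544306 / (128322 + 171518) = 544306 / 299840 = 1.8

Support ratio: 1.8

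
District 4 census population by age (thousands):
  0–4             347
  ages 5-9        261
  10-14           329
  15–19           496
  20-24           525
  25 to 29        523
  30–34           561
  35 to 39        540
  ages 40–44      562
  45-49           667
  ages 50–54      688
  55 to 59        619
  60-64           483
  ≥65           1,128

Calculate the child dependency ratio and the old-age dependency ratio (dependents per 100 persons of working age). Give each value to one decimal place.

0–14: 347 + 261 + 329 = 937
15–64: 496 + 525 + 523 + 561 + 540 + 562 + 667 + 688 + 619 + 483 = 5,664
65+: 1,128
Youth dependency ratio = 937 / 5,664 × 100 = 16.5
Old-age dependency ratio = 1,128 / 5,664 × 100 = 19.9

Youth dependency ratio: 16.5
Old-age dependency ratio: 19.9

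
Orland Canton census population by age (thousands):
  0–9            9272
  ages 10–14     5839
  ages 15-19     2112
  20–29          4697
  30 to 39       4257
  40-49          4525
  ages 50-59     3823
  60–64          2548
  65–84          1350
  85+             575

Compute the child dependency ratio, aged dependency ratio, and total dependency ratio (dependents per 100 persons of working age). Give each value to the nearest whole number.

Youth dependency ratio: 69
Old-age dependency ratio: 9
Total dependency ratio: 78

0–14: 9272 + 5839 = 15111
15–64: 2112 + 4697 + 4257 + 4525 + 3823 + 2548 = 21962
65+: 1350 + 575 = 1925
Youth dependency ratio = 15111 / 21962 × 100 = 69
Old-age dependency ratio = 1925 / 21962 × 100 = 9
Total dependency ratio = (15111 + 1925) / 21962 × 100 = 17036 / 21962 × 100 = 78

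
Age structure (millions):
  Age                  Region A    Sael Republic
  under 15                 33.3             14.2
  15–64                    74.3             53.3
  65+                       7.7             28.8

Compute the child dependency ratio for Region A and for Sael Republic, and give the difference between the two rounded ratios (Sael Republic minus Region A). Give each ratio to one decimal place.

Region A: 44.8
Sael Republic: 26.6
Difference: -18.2

Region A: 33.3 / 74.3 × 100 = 44.8
Sael Republic: 14.2 / 53.3 × 100 = 26.6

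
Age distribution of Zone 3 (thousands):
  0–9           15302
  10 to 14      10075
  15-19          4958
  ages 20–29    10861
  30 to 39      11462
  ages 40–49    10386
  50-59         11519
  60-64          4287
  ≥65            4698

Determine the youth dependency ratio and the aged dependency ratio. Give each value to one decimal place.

Youth dependency ratio: 47.5
Old-age dependency ratio: 8.8

0–14: 15302 + 10075 = 25377
15–64: 4958 + 10861 + 11462 + 10386 + 11519 + 4287 = 53473
65+: 4698
Youth dependency ratio = 25377 / 53473 × 100 = 47.5
Old-age dependency ratio = 4698 / 53473 × 100 = 8.8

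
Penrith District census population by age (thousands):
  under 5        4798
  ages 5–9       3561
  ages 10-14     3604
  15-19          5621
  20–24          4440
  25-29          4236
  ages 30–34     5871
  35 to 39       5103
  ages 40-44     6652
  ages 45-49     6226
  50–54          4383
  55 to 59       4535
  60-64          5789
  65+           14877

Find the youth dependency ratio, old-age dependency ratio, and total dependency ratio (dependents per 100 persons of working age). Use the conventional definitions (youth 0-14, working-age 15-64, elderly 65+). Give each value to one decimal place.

Youth dependency ratio: 22.6
Old-age dependency ratio: 28.1
Total dependency ratio: 50.8

0–14: 4798 + 3561 + 3604 = 11963
15–64: 5621 + 4440 + 4236 + 5871 + 5103 + 6652 + 6226 + 4383 + 4535 + 5789 = 52856
65+: 14877
Youth dependency ratio = 11963 / 52856 × 100 = 22.6
Old-age dependency ratio = 14877 / 52856 × 100 = 28.1
Total dependency ratio = (11963 + 14877) / 52856 × 100 = 26840 / 52856 × 100 = 50.8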